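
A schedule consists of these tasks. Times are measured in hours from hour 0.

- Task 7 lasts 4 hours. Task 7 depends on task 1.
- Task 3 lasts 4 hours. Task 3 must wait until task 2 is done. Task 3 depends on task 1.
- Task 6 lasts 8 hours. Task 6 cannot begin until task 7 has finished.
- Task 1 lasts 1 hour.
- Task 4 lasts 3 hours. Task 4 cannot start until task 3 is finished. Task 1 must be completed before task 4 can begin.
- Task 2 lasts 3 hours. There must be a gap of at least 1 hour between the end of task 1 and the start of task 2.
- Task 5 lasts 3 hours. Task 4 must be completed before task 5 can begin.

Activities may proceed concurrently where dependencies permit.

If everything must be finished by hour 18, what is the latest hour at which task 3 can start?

8

To finish by hour 18, task 5 (duration 3) must start no later than hour 15.
Since task 5 (must start by hour 15) depends on it, task 4 must finish by hour 15. Backing off its 3-hour duration gives a latest start of hour 12.
Task 3 feeds into task 4 (must start by hour 12); so task 3 must finish by hour 12 and therefore start by hour 8.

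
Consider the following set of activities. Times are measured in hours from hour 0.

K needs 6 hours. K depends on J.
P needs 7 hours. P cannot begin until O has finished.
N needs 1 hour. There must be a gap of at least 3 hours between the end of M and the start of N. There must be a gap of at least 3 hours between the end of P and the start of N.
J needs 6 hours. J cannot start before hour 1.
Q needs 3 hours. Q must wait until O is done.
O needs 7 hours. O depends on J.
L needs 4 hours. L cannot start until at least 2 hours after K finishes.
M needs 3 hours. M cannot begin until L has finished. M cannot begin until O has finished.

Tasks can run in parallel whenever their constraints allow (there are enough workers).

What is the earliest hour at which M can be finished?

After its own release at hour 1, J can start at hour 1 and finishes at hour 7.
O waits on J (finishes hour 7), so it starts at hour 7 and finishes at 7 + 7 = hour 14.
After J (finishes hour 7), K can start at hour 7 and finishes at hour 13.
After K (finishes hour 13, plus 2-hour gap → hour 15), L can start at hour 15 and finishes at hour 19.
M needs all of L (finishes hour 19); O (finishes hour 14). That puts its earliest start at hour 19; it finishes at 19 + 3 = hour 22.

22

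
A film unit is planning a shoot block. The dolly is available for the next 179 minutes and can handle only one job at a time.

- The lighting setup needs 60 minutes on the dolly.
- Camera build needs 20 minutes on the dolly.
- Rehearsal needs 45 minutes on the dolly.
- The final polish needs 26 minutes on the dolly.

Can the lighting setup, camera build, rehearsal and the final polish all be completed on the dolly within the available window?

Running back to back, the jobs need 60 + 20 + 45 + 26 = 151 minutes on the dolly.
Since 151 ≤ 179, they fit within the window.

Yes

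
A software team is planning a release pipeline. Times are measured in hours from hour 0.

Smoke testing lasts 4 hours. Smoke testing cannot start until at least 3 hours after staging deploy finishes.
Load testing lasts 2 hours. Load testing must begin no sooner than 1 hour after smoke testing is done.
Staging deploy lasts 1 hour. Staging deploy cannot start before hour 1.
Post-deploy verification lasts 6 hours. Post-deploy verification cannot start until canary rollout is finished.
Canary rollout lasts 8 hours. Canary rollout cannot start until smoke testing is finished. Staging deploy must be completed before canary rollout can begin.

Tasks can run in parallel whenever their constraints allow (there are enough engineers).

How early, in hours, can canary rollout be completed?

Staging deploy waits on its own release at hour 1, so it starts at hour 1 and finishes at 1 + 1 = hour 2.
After staging deploy (finishes hour 2, plus 3-hour gap → hour 5), smoke testing can start at hour 5 and finishes at hour 9.
Canary rollout has to wait for smoke testing (finishes hour 9); staging deploy (finishes hour 2). The latest of these is hour 9, so canary rollout runs hour 9 to 9 + 8 = hour 17.

17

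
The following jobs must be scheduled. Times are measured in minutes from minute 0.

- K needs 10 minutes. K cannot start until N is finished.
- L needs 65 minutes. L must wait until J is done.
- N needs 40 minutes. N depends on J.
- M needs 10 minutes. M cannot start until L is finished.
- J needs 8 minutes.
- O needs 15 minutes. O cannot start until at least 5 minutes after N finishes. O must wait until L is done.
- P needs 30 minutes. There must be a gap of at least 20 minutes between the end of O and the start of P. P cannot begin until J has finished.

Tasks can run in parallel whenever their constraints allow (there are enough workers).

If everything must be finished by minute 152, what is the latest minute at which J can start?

14

To finish by minute 152, M (duration 10) must start no later than minute 142.
P must finish by minute 152; it takes 30 minutes, so it must start by 152 − 30 = minute 122.
O feeds into P (must start by minute 122, minus 20-minute gap → minute 102); so O must finish by minute 102 and therefore start by minute 87.
L must finish in time for M (must start by minute 142); O (must start by minute 87). The tightest is minute 87, so L must start by 87 − 65 = minute 22.
K has no dependents, so it just needs to finish by minute 152. Starting by 152 − 10 = minute 142 achieves that.
N has several dependents: K (must start by minute 142); O (must start by minute 87, minus 5-minute gap → minute 82). The earliest of those limits is minute 82, so N must start by 82 − 40 = minute 42.
J feeds L (must start by minute 22); N (must start by minute 42); P (must start by minute 122). Taking the minimum, J must finish by minute 22 and start by 22 − 8 = minute 14.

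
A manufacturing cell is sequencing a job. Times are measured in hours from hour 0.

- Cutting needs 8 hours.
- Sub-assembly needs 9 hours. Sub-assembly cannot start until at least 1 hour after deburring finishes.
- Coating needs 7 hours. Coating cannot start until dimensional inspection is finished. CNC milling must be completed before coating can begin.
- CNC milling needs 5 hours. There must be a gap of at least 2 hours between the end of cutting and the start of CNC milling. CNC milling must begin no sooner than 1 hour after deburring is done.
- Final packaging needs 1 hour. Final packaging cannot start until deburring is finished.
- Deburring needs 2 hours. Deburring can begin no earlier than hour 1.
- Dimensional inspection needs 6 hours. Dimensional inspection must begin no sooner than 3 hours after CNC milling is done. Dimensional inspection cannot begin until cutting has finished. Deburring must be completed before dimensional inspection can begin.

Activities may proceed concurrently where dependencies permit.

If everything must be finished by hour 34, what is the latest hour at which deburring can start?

10

Coating must finish by hour 34; it takes 7 hours, so it must start by 34 − 7 = hour 27.
Dimensional inspection has to be done before coating (must start by hour 27). That means finishing by hour 27, i.e. starting by 27 − 6 = hour 21.
CNC milling has several dependents: dimensional inspection (must start by hour 21, minus 3-hour gap → hour 18); coating (must start by hour 27). The earliest of those limits is hour 18, so CNC milling must start by 18 − 5 = hour 13.
Nothing follows sub-assembly; the deadline of hour 34 is its only limit. It must start by 34 − 9 = hour 25.
Final packaging must finish by hour 34; it takes 1 hour, so it must start by 34 − 1 = hour 33.
Deburring feeds CNC milling (must start by hour 13, minus 1-hour gap → hour 12); dimensional inspection (must start by hour 21); sub-assembly (must start by hour 25, minus 1-hour gap → hour 24); final packaging (must start by hour 33). Taking the minimum, deburring must finish by hour 12 and start by 12 − 2 = hour 10.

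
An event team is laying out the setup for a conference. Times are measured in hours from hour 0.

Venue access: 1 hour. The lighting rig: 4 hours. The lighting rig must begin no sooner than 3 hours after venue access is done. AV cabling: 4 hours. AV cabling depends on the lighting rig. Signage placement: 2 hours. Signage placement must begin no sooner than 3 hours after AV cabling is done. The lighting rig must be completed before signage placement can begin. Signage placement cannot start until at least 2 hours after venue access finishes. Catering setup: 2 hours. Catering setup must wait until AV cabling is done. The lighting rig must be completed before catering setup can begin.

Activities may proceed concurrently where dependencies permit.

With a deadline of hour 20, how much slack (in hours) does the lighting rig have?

3

Venue access can start immediately at hour 0; it finishes at hour 1.
The lighting rig cannot begin until venue access (finishes hour 1, plus 3-hour gap → hour 4). It runs from hour 4 to 4 + 4 = hour 8.

Working backward from the deadline:
Signage placement must finish by hour 20; it takes 2 hours, so it must start by 20 − 2 = hour 18.
Nothing follows catering setup; the deadline of hour 20 is its only limit. It must start by 20 − 2 = hour 18.
For AV cabling: signage placement (must start by hour 18, minus 3-hour gap → hour 15); catering setup (must start by hour 18). The most restrictive is hour 15; with a 4-hour duration, AV cabling must start by hour 11.
The lighting rig feeds AV cabling (must start by hour 11); signage placement (must start by hour 18); catering setup (must start by hour 18). Taking the minimum, the lighting rig must finish by hour 11 and start by 11 − 4 = hour 7.
So the lighting rig can start as early as hour 4 and as late as hour 7, giving 7 − 4 = 3 hours of slack.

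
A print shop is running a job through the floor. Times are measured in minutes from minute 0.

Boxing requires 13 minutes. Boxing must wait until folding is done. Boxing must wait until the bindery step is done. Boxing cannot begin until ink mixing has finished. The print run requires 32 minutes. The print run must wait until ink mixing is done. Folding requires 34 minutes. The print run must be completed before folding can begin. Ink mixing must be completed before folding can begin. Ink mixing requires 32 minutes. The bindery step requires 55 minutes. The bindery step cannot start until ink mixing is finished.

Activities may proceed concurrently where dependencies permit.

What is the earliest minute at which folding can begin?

Nothing blocks ink mixing, so it runs from minute 0 to minute 32.
The print run cannot begin until ink mixing (finishes minute 32). It runs from minute 32 to 32 + 32 = minute 64.
Folding waits on the print run (finishes minute 64); ink mixing (finishes minute 32). The latest of these is minute 64, which is the earliest folding can start.

64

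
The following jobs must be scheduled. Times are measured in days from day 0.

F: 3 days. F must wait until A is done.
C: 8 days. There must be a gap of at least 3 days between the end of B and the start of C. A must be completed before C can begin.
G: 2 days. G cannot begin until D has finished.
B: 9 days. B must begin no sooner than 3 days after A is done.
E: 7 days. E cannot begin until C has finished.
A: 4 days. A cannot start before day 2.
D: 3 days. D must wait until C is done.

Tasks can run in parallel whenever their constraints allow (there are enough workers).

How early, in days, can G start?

A cannot begin until its own release at day 2. It runs from day 2 to 2 + 4 = day 6.
B waits on A (finishes day 6, plus 3-day gap → day 9), so it starts at day 9 and finishes at 9 + 9 = day 18.
For C: B (finishes day 18, plus 3-day gap → day 21); A (finishes day 6). Taking the maximum gives a start of day 21, and it finishes at 21 + 8 = day 29.
After C (finishes day 29), D can start at day 29 and finishes at day 32.
G waits on D (finishes day 32), so the earliest it can start is day 32.

32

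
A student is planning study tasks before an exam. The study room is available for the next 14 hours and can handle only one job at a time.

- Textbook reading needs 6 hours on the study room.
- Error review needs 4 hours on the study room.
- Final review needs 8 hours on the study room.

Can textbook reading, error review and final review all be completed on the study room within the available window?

No

Running back to back, the jobs need 6 + 4 + 8 = 18 hours on the study room.
Since 18 > 14, they cannot all fit.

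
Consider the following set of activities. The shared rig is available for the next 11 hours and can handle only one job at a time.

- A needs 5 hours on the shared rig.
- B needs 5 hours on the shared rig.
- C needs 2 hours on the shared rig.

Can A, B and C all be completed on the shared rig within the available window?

Running back to back, the jobs need 5 + 5 + 2 = 12 hours on the shared rig.
Since 12 > 11, they cannot all fit.

No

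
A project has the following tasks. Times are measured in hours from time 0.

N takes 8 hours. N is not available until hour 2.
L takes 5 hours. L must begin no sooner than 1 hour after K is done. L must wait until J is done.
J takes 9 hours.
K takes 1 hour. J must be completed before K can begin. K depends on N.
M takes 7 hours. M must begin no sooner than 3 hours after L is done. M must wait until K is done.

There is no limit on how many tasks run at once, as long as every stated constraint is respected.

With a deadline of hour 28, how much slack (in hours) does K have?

1

After its own release at hour 2, N can start at hour 2 and finishes at hour 10.
J can start immediately at hour 0; it finishes at hour 9.
K has to wait for J (finishes hour 9); N (finishes hour 10). The latest of these is hour 10, so K runs hour 10 to 10 + 1 = hour 11.

Working backward from the deadline:
M must finish by hour 28; it takes 7 hours, so it must start by 28 − 7 = hour 21.
L must finish before M (must start by hour 21, minus 3-hour gap → hour 18). With a 5-hour duration, L must start by 18 − 5 = hour 13.
For K: L (must start by hour 13, minus 1-hour gap → hour 12); M (must start by hour 21). The most restrictive is hour 12; with a 1-hour duration, K must start by hour 11.
So K can start as early as hour 10 and as late as hour 11, giving 11 − 10 = 1 hour of slack.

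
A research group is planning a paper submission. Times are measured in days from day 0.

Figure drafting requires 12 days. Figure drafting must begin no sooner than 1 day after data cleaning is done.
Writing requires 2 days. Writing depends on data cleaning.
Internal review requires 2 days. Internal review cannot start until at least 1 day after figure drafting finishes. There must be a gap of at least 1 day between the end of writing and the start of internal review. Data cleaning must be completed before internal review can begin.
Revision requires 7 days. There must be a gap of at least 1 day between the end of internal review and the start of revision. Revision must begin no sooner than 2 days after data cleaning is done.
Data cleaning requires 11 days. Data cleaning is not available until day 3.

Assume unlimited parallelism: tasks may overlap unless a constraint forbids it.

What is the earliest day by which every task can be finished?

38

After its own release at day 3, data cleaning can start at day 3 and finishes at day 14.
Writing waits on data cleaning (finishes day 14), so it starts at day 14 and finishes at 14 + 2 = day 16.
Figure drafting cannot begin until data cleaning (finishes day 14, plus 1-day gap → day 15). It runs from day 15 to 15 + 12 = day 27.
Internal review cannot start until figure drafting (finishes day 27, plus 1-day gap → day 28); writing (finishes day 16, plus 1-day gap → day 17); data cleaning (finishes day 14). The controlling bound is day 28, so internal review finishes at 28 + 2 = day 30.
For revision: internal review (finishes day 30, plus 1-day gap → day 31); data cleaning (finishes day 14, plus 2-day gap → day 16). Taking the maximum gives a start of day 31, and it finishes at 31 + 7 = day 38.
All tasks are finished once the last one completes. Finish times: Data cleaning at 14, Figure drafting at 27, Writing at 16, Internal review at 30, Revision at 38. The latest is day 38.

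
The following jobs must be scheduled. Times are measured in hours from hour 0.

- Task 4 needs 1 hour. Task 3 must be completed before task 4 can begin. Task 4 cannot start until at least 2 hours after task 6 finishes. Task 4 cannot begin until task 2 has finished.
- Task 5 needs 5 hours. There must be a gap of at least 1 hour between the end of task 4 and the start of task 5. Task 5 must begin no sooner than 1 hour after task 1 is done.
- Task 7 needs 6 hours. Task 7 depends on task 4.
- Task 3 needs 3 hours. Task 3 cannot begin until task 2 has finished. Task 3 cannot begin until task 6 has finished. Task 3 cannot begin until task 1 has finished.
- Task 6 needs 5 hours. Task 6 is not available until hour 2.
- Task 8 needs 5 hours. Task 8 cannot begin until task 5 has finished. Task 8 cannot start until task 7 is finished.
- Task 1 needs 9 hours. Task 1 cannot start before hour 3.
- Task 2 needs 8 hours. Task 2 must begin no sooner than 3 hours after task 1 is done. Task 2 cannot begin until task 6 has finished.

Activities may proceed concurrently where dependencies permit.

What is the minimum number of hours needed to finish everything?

Task 6 waits on its own release at hour 2, so it starts at hour 2 and finishes at 2 + 5 = hour 7.
Task 1 cannot begin until its own release at hour 3. It runs from hour 3 to 3 + 9 = hour 12.
For task 2: task 1 (finishes hour 12, plus 3-hour gap → hour 15); task 6 (finishes hour 7). Taking the maximum gives a start of hour 15, and it finishes at 15 + 8 = hour 23.
Task 3 cannot start until task 2 (finishes hour 23); task 6 (finishes hour 7); task 1 (finishes hour 12). The controlling bound is hour 23, so task 3 finishes at 23 + 3 = hour 26.
Task 4 has to wait for task 3 (finishes hour 26); task 6 (finishes hour 7, plus 2-hour gap → hour 9); task 2 (finishes hour 23). The latest of these is hour 26, so task 4 runs hour 26 to 26 + 1 = hour 27.
Task 7 waits on task 4 (finishes hour 27), so it starts at hour 27 and finishes at 27 + 6 = hour 33.
Task 5 needs all of task 4 (finishes hour 27, plus 1-hour gap → hour 28); task 1 (finishes hour 12, plus 1-hour gap → hour 13). That puts its earliest start at hour 28; it finishes at 28 + 5 = hour 33.
Task 8 needs all of task 5 (finishes hour 33); task 7 (finishes hour 33). That puts its earliest start at hour 33; it finishes at 33 + 5 = hour 38.
All tasks are finished once the last one completes. Finish times: Task 1 at 12, Task 2 at 23, Task 3 at 26, Task 4 at 27, Task 5 at 33, Task 6 at 7, Task 7 at 33, Task 8 at 38. The latest is hour 38.

38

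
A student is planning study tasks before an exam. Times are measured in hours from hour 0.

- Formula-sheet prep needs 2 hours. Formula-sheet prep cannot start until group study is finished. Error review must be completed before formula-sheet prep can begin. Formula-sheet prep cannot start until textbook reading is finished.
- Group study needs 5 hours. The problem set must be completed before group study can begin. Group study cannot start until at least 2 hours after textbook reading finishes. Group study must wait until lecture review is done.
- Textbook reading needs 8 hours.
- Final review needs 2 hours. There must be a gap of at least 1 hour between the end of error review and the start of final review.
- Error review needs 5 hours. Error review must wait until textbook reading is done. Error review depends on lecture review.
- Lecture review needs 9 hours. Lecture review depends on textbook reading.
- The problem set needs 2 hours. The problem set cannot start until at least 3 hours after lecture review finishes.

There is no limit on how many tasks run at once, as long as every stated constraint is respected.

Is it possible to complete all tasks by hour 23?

Nothing blocks textbook reading, so it runs from hour 0 to hour 8.
Lecture review waits on textbook reading (finishes hour 8), so it starts at hour 8 and finishes at 8 + 9 = hour 17.
Error review has to wait for textbook reading (finishes hour 8); lecture review (finishes hour 17). The latest of these is hour 17, so error review runs hour 17 to 17 + 5 = hour 22.
Final review waits on error review (finishes hour 22, plus 1-hour gap → hour 23), so it starts at hour 23 and finishes at 23 + 2 = hour 25.
The problem set cannot begin until lecture review (finishes hour 17, plus 3-hour gap → hour 20). It runs from hour 20 to 20 + 2 = hour 22.
Group study needs all of the problem set (finishes hour 22); textbook reading (finishes hour 8, plus 2-hour gap → hour 10); lecture review (finishes hour 17). That puts its earliest start at hour 22; it finishes at 22 + 5 = hour 27.
For formula-sheet prep: group study (finishes hour 27); error review (finishes hour 22); textbook reading (finishes hour 8). Taking the maximum gives a start of hour 27, and it finishes at 27 + 2 = hour 29.
The earliest everything can be done is hour 29, which is after the deadline of 23, so it is not possible.

No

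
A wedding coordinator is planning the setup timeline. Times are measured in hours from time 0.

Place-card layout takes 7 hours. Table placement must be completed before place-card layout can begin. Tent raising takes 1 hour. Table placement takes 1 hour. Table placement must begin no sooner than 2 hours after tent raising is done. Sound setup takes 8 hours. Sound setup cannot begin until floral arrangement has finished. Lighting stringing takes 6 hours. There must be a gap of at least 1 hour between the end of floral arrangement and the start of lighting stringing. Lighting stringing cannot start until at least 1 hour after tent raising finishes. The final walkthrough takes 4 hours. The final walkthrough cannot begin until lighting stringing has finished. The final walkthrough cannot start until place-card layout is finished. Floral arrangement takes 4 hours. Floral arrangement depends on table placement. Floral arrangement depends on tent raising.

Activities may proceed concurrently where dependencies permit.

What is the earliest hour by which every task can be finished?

Tent raising can start immediately at hour 0; it finishes at hour 1.
After tent raising (finishes hour 1, plus 2-hour gap → hour 3), table placement can start at hour 3 and finishes at hour 4.
Place-card layout waits on table placement (finishes hour 4), so it starts at hour 4 and finishes at 4 + 7 = hour 11.
Floral arrangement has to wait for table placement (finishes hour 4); tent raising (finishes hour 1). The latest of these is hour 4, so floral arrangement runs hour 4 to 4 + 4 = hour 8.
Sound setup waits on floral arrangement (finishes hour 8), so it starts at hour 8 and finishes at 8 + 8 = hour 16.
Lighting stringing cannot start until floral arrangement (finishes hour 8, plus 1-hour gap → hour 9); tent raising (finishes hour 1, plus 1-hour gap → hour 2). The controlling bound is hour 9, so lighting stringing finishes at 9 + 6 = hour 15.
The final walkthrough cannot start until lighting stringing (finishes hour 15); place-card layout (finishes hour 11). The controlling bound is hour 15, so the final walkthrough finishes at 15 + 4 = hour 19.
All tasks are finished once the last one completes. Finish times: Tent raising at 1, Table placement at 4, Floral arrangement at 8, Lighting stringing at 15, Sound setup at 16, Place-card layout at 11, The final walkthrough at 19. The latest is hour 19.

19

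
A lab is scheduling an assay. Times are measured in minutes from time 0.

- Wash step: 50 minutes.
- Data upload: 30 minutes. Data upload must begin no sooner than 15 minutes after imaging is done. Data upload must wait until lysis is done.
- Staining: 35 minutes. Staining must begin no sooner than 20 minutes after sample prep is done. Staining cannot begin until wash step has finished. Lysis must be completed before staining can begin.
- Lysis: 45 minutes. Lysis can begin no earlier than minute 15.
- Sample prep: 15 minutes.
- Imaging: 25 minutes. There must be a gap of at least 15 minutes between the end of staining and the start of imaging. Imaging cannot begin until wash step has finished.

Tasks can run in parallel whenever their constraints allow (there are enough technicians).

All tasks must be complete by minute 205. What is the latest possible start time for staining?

To finish by minute 205, data upload (duration 30) must start no later than minute 175.
Imaging has to be done before data upload (must start by minute 175, minus 15-minute gap → minute 160). That means finishing by minute 160, i.e. starting by 160 − 25 = minute 135.
Staining feeds into imaging (must start by minute 135, minus 15-minute gap → minute 120); so staining must finish by minute 120 and therefore start by minute 85.

85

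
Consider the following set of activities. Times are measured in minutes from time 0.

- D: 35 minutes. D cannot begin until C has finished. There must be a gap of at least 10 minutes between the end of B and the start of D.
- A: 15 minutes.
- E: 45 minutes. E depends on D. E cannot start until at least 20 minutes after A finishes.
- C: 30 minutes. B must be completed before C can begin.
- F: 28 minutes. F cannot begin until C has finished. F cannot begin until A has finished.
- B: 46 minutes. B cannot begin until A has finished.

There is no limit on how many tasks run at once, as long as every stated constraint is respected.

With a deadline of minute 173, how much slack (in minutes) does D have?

Nothing blocks A, so it runs from minute 0 to minute 15.
B waits on A (finishes minute 15), so it starts at minute 15 and finishes at 15 + 46 = minute 61.
C waits on B (finishes minute 61), so it starts at minute 61 and finishes at 61 + 30 = minute 91.
D has to wait for C (finishes minute 91); B (finishes minute 61, plus 10-minute gap → minute 71). The latest of these is minute 91, so D runs minute 91 to 91 + 35 = minute 126.

Working backward from the deadline:
Nothing follows E; the deadline of minute 173 is its only limit. It must start by 173 − 45 = minute 128.
Since E (must start by minute 128) depends on it, D must finish by minute 128. Backing off its 35-minute duration gives a latest start of minute 93.
So D can start as early as minute 91 and as late as minute 93, giving 93 − 91 = 2 minutes of slack.

2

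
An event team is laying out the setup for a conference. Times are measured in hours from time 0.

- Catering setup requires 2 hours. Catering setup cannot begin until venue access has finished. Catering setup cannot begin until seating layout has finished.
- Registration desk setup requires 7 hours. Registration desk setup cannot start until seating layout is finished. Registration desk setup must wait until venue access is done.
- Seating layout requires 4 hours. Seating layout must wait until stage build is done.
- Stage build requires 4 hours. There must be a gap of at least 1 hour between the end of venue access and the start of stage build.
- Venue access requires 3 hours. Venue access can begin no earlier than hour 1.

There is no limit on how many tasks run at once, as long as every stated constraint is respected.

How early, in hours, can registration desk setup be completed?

20

Venue access waits on its own release at hour 1, so it starts at hour 1 and finishes at 1 + 3 = hour 4.
Stage build cannot begin until venue access (finishes hour 4, plus 1-hour gap → hour 5). It runs from hour 5 to 5 + 4 = hour 9.
Seating layout cannot begin until stage build (finishes hour 9). It runs from hour 9 to 9 + 4 = hour 13.
Registration desk setup cannot start until seating layout (finishes hour 13); venue access (finishes hour 4). The controlling bound is hour 13, so registration desk setup finishes at 13 + 7 = hour 20.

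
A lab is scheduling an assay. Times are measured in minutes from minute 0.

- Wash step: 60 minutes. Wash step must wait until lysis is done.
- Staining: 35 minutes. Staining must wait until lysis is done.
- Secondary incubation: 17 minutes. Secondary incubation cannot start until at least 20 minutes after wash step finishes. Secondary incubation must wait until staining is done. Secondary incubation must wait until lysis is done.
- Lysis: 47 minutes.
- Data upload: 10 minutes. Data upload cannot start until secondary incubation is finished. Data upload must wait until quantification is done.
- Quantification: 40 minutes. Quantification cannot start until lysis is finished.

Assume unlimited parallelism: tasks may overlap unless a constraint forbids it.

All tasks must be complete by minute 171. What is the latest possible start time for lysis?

17

To finish by minute 171, data upload (duration 10) must start no later than minute 161.
Secondary incubation has to be done before data upload (must start by minute 161). That means finishing by minute 161, i.e. starting by 161 − 17 = minute 144.
Wash step must finish before secondary incubation (must start by minute 144, minus 20-minute gap → minute 124). With a 60-minute duration, wash step must start by 124 − 60 = minute 64.
Staining feeds into secondary incubation (must start by minute 144); so staining must finish by minute 144 and therefore start by minute 109.
Since data upload (must start by minute 161) depends on it, quantification must finish by minute 161. Backing off its 40-minute duration gives a latest start of minute 121.
Lysis has several dependents: wash step (must start by minute 64); staining (must start by minute 109); secondary incubation (must start by minute 144); quantification (must start by minute 121). The earliest of those limits is minute 64, so lysis must start by 64 − 47 = minute 17.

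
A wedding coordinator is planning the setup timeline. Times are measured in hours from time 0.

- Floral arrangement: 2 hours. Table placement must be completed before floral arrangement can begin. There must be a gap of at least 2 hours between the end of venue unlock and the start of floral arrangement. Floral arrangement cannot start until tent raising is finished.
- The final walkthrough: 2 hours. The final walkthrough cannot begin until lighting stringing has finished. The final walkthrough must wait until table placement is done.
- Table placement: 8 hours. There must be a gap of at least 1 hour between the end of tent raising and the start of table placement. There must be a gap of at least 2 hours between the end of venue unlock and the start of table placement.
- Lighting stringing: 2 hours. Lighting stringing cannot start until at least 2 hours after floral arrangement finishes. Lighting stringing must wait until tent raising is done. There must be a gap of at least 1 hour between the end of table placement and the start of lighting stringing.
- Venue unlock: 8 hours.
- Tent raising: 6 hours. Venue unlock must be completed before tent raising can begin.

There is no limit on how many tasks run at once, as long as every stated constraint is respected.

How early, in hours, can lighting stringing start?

27

Venue unlock has no prerequisites, so it starts at hour 0 and finishes at hour 8.
Tent raising cannot begin until venue unlock (finishes hour 8). It runs from hour 8 to 8 + 6 = hour 14.
For table placement: tent raising (finishes hour 14, plus 1-hour gap → hour 15); venue unlock (finishes hour 8, plus 2-hour gap → hour 10). Taking the maximum gives a start of hour 15, and it finishes at 15 + 8 = hour 23.
Floral arrangement has to wait for table placement (finishes hour 23); venue unlock (finishes hour 8, plus 2-hour gap → hour 10); tent raising (finishes hour 14). The latest of these is hour 23, so floral arrangement runs hour 23 to 23 + 2 = hour 25.
Lighting stringing waits on floral arrangement (finishes hour 25, plus 2-hour gap → hour 27); tent raising (finishes hour 14); table placement (finishes hour 23, plus 1-hour gap → hour 24). The latest of these is hour 27, which is the earliest lighting stringing can start.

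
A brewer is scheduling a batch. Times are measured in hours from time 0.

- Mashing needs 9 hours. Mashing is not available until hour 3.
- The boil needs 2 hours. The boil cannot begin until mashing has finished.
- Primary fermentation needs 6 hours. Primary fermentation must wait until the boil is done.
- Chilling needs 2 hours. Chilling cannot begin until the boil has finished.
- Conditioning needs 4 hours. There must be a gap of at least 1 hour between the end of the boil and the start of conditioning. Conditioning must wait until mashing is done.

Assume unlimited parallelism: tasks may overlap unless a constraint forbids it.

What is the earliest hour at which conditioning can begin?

15

Mashing waits on its own release at hour 3, so it starts at hour 3 and finishes at 3 + 9 = hour 12.
After mashing (finishes hour 12), the boil can start at hour 12 and finishes at hour 14.
Conditioning waits on the boil (finishes hour 14, plus 1-hour gap → hour 15); mashing (finishes hour 12). The latest of these is hour 15, which is the earliest conditioning can start.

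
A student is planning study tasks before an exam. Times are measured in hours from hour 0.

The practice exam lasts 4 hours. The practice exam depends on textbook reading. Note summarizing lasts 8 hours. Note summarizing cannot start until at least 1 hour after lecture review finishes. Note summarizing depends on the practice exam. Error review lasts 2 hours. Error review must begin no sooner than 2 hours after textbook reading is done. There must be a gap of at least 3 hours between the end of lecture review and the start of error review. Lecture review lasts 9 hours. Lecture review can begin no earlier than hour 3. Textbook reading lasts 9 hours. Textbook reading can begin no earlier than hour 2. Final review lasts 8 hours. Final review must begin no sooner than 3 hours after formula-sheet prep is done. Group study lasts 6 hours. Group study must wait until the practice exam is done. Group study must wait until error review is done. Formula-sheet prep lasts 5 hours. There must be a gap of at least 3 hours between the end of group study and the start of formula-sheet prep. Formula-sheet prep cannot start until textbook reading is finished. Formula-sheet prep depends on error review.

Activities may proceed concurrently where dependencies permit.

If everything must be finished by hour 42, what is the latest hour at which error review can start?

Nothing follows final review; the deadline of hour 42 is its only limit. It must start by 42 − 8 = hour 34.
Formula-sheet prep has to be done before final review (must start by hour 34, minus 3-hour gap → hour 31). That means finishing by hour 31, i.e. starting by 31 − 5 = hour 26.
Group study has to be done before formula-sheet prep (must start by hour 26, minus 3-hour gap → hour 23). That means finishing by hour 23, i.e. starting by 23 − 6 = hour 17.
Error review must finish in time for group study (must start by hour 17); formula-sheet prep (must start by hour 26). The tightest is hour 17, so error review must start by 17 − 2 = hour 15.

15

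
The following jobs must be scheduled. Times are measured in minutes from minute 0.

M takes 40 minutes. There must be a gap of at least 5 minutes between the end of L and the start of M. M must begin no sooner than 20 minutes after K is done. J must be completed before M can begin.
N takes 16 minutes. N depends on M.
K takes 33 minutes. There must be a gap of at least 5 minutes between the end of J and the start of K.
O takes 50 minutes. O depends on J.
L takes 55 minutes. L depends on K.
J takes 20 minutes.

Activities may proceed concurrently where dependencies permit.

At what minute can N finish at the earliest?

Nothing blocks J, so it runs from minute 0 to minute 20.
After J (finishes minute 20, plus 5-minute gap → minute 25), K can start at minute 25 and finishes at minute 58.
L cannot begin until K (finishes minute 58). It runs from minute 58 to 58 + 55 = minute 113.
M cannot start until L (finishes minute 113, plus 5-minute gap → minute 118); K (finishes minute 58, plus 20-minute gap → minute 78); J (finishes minute 20). The controlling bound is minute 118, so M finishes at 118 + 40 = minute 158.
N cannot begin until M (finishes minute 158). It runs from minute 158 to 158 + 16 = minute 174.

174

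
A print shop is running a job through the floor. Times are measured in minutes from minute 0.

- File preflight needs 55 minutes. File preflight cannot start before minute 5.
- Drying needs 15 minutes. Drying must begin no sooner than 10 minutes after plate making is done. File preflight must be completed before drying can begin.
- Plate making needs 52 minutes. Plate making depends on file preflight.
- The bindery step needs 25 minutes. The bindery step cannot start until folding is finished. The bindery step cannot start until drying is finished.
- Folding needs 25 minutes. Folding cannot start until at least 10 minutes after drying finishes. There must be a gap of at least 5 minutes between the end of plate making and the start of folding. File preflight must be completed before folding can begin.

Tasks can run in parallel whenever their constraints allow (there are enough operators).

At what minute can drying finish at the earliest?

137

File preflight waits on its own release at minute 5, so it starts at minute 5 and finishes at 5 + 55 = minute 60.
After file preflight (finishes minute 60), plate making can start at minute 60 and finishes at minute 112.
For drying: plate making (finishes minute 112, plus 10-minute gap → minute 122); file preflight (finishes minute 60). Taking the maximum gives a start of minute 122, and it finishes at 122 + 15 = minute 137.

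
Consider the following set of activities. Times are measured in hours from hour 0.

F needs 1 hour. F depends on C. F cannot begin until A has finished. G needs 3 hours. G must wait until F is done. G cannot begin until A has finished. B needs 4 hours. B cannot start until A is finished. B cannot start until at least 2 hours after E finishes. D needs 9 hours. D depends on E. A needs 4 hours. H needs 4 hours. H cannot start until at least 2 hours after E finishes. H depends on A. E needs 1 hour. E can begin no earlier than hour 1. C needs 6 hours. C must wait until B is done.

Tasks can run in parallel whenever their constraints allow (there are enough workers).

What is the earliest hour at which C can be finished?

E cannot begin until its own release at hour 1. It runs from hour 1 to 1 + 1 = hour 2.
A can start immediately at hour 0; it finishes at hour 4.
B has to wait for A (finishes hour 4); E (finishes hour 2, plus 2-hour gap → hour 4). The latest of these is hour 4, so B runs hour 4 to 4 + 4 = hour 8.
C waits on B (finishes hour 8), so it starts at hour 8 and finishes at 8 + 6 = hour 14.

14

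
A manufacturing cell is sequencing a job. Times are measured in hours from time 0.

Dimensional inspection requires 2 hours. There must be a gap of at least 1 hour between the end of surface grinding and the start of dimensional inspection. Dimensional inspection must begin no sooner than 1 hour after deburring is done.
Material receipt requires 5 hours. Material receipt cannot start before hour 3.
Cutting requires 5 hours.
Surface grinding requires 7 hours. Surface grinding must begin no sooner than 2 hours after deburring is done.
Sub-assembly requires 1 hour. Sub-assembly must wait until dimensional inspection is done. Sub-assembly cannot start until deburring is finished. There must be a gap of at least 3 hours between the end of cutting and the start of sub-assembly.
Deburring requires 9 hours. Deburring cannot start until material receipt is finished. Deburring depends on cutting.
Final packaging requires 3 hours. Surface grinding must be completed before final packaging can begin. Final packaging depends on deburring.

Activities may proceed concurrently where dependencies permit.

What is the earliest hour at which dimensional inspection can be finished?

29

Cutting can start immediately at hour 0; it finishes at hour 5.
Material receipt cannot begin until its own release at hour 3. It runs from hour 3 to 3 + 5 = hour 8.
For deburring: material receipt (finishes hour 8); cutting (finishes hour 5). Taking the maximum gives a start of hour 8, and it finishes at 8 + 9 = hour 17.
After deburring (finishes hour 17, plus 2-hour gap → hour 19), surface grinding can start at hour 19 and finishes at hour 26.
Dimensional inspection has to wait for surface grinding (finishes hour 26, plus 1-hour gap → hour 27); deburring (finishes hour 17, plus 1-hour gap → hour 18). The latest of these is hour 27, so dimensional inspection runs hour 27 to 27 + 2 = hour 29.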